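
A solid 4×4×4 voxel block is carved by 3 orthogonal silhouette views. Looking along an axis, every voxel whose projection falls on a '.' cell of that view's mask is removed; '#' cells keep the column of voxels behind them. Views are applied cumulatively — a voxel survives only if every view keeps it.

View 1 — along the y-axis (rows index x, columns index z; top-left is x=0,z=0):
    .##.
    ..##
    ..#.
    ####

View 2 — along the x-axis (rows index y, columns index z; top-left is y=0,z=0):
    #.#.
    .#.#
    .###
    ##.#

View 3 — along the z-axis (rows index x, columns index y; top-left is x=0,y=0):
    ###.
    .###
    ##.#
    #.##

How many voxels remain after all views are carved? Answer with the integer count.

voxel count = 17

initial block: 4^3 = 64
V1 y: intersect with XZ mask (9 set) -- 36 left
V2 x: intersect with YZ mask (10 set) -- 22 left
V3 z: intersect with XY mask (12 set) -- 17 left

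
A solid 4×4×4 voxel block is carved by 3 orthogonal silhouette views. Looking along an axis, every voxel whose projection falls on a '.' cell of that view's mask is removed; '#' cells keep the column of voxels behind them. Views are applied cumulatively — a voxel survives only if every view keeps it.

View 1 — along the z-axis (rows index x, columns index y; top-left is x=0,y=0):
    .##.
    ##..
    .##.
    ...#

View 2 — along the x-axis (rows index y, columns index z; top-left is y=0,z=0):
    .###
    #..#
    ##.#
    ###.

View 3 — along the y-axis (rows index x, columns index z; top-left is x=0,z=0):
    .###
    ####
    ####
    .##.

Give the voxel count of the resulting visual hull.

initial block: 4^3 = 64
after view 1 [z-axis, 7 of 16 cells solid] → remaining = 28
after view 2 [x-axis, 11 of 16 cells solid] → remaining = 18
after view 3 [y-axis, 13 of 16 cells solid] → remaining = 15

voxel count = 15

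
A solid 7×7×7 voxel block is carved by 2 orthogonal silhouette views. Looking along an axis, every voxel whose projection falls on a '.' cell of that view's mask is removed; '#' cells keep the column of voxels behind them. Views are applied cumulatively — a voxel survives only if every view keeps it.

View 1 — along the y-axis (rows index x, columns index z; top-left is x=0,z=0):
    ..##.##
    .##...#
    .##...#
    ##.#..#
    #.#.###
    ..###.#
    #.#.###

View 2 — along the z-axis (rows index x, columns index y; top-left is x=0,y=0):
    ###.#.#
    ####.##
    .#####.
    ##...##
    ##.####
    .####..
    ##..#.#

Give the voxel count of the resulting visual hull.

before carving: 343 voxels (7×7×7)
carve view 1 (along y, XZ-mask fill 28/49): 196 voxels remain
carve view 2 (along z, XY-mask fill 34/49): 135 voxels remain

voxel count = 135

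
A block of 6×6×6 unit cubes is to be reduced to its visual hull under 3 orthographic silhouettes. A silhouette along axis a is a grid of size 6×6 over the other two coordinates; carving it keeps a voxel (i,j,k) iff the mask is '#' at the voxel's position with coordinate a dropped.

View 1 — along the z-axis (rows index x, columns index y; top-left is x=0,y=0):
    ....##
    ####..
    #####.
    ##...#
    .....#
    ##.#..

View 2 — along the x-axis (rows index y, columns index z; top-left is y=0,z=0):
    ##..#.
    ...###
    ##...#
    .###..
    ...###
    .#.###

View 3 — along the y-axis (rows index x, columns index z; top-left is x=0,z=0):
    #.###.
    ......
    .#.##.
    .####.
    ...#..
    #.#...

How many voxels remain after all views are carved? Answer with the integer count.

start: 6×6×6 = 216 voxels
  1. axis=2 (XY plane), |mask|=18  ⇒  voxels=108
  2. axis=0 (YZ plane), |mask|=19  ⇒  voxels=57
  3. axis=1 (XZ plane), |mask|=14  ⇒  voxels=23

|visual hull| = 23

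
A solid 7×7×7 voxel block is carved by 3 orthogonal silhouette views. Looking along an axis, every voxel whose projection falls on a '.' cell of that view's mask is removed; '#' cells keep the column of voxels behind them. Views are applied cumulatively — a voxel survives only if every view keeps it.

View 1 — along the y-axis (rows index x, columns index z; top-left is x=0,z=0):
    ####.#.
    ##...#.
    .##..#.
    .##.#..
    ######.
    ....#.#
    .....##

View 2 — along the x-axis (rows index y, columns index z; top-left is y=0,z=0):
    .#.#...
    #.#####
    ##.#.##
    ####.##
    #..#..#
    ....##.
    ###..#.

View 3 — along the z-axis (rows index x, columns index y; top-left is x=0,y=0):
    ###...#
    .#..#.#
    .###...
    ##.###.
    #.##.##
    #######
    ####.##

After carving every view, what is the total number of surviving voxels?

64 voxels

before carving: 343 voxels (7×7×7)
after view 1 [y-axis, 24 of 49 cells solid] → remaining = 168
after view 2 [x-axis, 28 of 49 cells solid] → remaining = 96
after view 3 [z-axis, 33 of 49 cells solid] → remaining = 64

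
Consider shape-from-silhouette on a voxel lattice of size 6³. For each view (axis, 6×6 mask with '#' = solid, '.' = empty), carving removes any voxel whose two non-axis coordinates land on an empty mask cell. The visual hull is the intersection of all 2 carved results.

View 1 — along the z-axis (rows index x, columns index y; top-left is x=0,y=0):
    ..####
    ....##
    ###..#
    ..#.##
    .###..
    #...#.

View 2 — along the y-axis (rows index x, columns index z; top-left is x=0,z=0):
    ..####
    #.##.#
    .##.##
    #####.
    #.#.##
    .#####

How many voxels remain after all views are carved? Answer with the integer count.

before carving: 216 voxels (6×6×6)
[1] z-view keeps 18 columns → grid now 108
[2] y-view keeps 26 columns → grid now 77

remaining voxels: 77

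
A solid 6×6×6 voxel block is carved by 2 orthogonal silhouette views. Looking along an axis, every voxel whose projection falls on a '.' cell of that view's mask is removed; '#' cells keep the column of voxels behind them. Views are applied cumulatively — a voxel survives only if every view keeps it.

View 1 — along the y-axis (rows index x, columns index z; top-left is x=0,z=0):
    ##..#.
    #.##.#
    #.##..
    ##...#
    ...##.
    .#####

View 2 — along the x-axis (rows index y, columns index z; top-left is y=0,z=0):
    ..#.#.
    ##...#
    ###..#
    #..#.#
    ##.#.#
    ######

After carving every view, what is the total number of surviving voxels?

before carving: 216 voxels (6×6×6)
V1 y: intersect with XZ mask (20 set) -- 120 left
V2 x: intersect with YZ mask (22 set) -- 74 left

74 voxels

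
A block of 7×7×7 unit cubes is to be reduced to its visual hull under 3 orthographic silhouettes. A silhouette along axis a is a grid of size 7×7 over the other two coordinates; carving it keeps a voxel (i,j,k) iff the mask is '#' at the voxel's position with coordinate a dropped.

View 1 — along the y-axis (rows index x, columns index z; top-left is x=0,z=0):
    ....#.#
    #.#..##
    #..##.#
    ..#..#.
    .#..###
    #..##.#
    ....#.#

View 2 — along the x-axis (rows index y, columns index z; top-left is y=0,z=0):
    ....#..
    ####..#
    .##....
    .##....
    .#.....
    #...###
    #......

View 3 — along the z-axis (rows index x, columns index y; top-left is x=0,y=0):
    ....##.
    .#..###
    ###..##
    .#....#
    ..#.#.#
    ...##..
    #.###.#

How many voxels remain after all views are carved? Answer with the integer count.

21 voxels

initial block: 7^3 = 343
V1 y: intersect with XZ mask (22 set) -- 154 left
V2 x: intersect with YZ mask (16 set) -- 46 left
V3 z: intersect with XY mask (23 set) -- 21 left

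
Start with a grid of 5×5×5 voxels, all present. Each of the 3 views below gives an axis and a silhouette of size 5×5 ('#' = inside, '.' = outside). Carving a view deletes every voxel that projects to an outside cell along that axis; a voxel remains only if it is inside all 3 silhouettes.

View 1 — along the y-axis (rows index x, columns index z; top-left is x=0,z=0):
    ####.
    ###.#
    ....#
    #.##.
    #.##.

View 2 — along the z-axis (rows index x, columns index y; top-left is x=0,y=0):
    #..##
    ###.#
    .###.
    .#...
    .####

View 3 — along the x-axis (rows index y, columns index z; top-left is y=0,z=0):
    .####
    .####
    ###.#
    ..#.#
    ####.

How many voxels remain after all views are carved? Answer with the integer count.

remaining voxels: 34

before carving: 125 voxels (5×5×5)
V1 y: intersect with XZ mask (15 set) -- 75 left
V2 z: intersect with XY mask (15 set) -- 46 left
V3 x: intersect with YZ mask (18 set) -- 34 left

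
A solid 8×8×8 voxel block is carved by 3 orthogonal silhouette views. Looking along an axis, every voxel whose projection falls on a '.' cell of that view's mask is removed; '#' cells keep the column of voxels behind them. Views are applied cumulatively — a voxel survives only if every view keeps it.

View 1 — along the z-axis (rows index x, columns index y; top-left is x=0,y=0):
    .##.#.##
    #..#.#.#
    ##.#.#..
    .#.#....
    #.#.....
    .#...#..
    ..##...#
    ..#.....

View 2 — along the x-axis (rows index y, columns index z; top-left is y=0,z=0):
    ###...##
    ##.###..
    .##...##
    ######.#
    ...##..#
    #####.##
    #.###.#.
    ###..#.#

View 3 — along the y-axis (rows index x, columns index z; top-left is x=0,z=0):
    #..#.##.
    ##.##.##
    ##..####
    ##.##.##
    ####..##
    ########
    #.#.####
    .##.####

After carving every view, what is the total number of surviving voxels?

start: 8×8×8 = 512 voxels
  1. axis=2 (XY plane), |mask|=23  ⇒  voxels=184
  2. axis=0 (YZ plane), |mask|=41  ⇒  voxels=123
  3. axis=1 (XZ plane), |mask|=48  ⇒  voxels=92

remaining voxels: 92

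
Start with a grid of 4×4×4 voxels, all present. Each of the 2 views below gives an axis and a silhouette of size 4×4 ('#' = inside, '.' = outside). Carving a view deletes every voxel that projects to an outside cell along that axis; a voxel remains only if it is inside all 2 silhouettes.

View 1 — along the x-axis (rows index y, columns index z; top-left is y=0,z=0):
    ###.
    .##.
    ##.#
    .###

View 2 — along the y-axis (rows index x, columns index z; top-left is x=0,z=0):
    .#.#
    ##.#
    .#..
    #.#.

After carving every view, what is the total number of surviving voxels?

before carving: 64 voxels (4×4×4)
after view 1 [x-axis, 11 of 16 cells solid] → remaining = 44
after view 2 [y-axis, 8 of 16 cells solid] → remaining = 23

voxel count = 23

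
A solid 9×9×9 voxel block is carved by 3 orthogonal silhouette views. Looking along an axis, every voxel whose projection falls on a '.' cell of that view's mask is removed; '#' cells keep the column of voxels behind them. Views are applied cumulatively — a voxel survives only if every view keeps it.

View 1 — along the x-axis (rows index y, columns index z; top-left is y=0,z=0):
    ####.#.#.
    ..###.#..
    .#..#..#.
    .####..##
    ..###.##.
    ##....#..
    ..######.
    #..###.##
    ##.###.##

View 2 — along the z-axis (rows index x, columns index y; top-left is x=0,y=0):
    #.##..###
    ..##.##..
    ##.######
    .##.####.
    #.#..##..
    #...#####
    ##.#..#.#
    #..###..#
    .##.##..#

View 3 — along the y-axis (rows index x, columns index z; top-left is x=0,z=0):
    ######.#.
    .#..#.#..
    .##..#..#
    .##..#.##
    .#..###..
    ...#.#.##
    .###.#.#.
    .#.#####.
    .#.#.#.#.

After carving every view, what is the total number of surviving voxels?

|visual hull| = 139

initial block: 9^3 = 729
after view 1 [x-axis, 46 of 81 cells solid] → remaining = 414
after view 2 [z-axis, 49 of 81 cells solid] → remaining = 251
after view 3 [y-axis, 42 of 81 cells solid] → remaining = 139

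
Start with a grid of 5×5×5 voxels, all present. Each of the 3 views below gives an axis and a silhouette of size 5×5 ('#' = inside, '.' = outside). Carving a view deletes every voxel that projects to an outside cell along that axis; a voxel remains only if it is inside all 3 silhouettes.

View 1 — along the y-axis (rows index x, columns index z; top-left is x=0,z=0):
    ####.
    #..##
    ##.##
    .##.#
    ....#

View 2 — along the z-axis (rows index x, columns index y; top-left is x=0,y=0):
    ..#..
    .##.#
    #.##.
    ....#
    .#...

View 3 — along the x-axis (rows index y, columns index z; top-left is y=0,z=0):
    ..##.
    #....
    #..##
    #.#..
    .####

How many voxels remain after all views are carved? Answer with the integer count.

remaining voxels: 16

start: 5×5×5 = 125 voxels
after view 1 [y-axis, 15 of 25 cells solid] → remaining = 75
after view 2 [z-axis, 9 of 25 cells solid] → remaining = 29
after view 3 [x-axis, 12 of 25 cells solid] → remaining = 16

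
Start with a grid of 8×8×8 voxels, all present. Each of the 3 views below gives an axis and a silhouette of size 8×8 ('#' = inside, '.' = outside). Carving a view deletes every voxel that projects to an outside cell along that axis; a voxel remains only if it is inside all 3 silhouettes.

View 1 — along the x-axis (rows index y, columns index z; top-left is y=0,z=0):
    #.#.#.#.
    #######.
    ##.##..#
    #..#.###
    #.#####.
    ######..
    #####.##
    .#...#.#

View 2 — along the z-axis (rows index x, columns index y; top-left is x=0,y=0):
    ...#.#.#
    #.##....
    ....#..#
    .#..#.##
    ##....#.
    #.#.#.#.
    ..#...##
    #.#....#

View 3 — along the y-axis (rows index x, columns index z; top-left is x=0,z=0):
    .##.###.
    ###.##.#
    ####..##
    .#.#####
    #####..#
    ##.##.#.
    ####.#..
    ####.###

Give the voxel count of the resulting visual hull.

full grid |V| = 512
V1 x: intersect with YZ mask (43 set) -- 344 left
V2 z: intersect with XY mask (25 set) -- 127 left
V3 y: intersect with XZ mask (46 set) -- 90 left

remaining voxels: 90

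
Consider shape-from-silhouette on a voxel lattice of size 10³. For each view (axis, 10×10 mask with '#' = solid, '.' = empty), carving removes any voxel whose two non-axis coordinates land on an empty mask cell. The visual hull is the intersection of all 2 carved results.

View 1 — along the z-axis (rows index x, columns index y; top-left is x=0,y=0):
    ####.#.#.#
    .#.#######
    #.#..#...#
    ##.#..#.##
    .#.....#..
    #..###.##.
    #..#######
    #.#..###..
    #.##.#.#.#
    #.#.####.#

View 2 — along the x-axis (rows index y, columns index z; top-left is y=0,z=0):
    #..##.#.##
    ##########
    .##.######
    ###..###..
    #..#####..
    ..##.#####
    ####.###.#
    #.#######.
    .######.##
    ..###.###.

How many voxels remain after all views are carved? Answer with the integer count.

full grid |V| = 1000
V1 z: intersect with XY mask (59 set) -- 590 left
V2 x: intersect with YZ mask (73 set) -- 422 left

|visual hull| = 422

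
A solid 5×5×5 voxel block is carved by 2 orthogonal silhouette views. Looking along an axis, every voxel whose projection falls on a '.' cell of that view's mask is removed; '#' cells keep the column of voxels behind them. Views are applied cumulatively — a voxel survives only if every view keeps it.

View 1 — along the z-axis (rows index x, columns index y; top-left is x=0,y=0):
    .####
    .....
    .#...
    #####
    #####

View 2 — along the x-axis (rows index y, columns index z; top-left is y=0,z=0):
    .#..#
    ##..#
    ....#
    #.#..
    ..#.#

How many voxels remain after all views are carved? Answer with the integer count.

|visual hull| = 31

before carving: 125 voxels (5×5×5)
V1 z: intersect with XY mask (15 set) -- 75 left
V2 x: intersect with YZ mask (10 set) -- 31 left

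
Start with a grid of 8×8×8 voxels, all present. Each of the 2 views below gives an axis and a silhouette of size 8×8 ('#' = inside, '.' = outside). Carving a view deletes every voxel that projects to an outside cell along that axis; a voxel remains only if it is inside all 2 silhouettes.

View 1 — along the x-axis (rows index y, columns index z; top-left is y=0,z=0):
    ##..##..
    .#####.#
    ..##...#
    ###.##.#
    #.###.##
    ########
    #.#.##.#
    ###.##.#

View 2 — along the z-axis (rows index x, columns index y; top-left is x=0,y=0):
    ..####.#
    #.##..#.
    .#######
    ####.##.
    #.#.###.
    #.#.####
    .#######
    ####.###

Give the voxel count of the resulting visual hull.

full grid |V| = 512
[1] x-view keeps 44 columns → grid now 352
[2] z-view keeps 47 columns → grid now 255

voxel count = 255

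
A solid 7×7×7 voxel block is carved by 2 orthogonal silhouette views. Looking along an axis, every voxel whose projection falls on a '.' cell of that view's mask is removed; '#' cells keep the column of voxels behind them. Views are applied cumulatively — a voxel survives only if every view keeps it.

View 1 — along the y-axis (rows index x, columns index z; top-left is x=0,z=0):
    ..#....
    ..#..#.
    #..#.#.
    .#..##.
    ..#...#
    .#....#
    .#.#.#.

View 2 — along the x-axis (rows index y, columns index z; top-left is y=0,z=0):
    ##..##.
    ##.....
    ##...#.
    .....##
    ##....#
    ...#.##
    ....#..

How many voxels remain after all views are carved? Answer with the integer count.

before carving: 343 voxels (7×7×7)
carve view 1 (along y, XZ-mask fill 16/49): 112 voxels remain
carve view 2 (along x, YZ-mask fill 18/49): 42 voxels remain

remaining voxels: 42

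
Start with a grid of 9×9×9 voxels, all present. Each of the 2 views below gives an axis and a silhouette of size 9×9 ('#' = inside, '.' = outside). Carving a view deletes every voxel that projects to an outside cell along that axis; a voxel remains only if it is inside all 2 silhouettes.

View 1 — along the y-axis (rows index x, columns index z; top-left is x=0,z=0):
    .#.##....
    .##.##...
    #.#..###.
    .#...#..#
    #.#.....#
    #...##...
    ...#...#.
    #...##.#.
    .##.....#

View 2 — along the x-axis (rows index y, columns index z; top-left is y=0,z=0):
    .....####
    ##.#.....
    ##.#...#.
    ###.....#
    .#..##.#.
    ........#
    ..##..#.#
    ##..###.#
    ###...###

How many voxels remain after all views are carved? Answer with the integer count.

|visual hull| = 119

initial block: 9^3 = 729
step 1: project along y, AND mask (30/81) → |grid| = 270
step 2: project along x, AND mask (36/81) → |grid| = 119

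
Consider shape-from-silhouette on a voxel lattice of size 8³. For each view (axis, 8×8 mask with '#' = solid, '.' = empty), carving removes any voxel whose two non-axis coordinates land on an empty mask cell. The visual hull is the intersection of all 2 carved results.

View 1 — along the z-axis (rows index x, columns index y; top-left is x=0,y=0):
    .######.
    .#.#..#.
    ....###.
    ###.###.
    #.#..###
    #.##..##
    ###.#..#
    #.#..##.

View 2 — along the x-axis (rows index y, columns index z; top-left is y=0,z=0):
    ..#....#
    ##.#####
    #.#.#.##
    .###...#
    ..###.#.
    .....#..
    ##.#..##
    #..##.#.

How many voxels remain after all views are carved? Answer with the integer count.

148 voxels

initial block: 8^3 = 512
after view 1 [z-axis, 37 of 64 cells solid] → remaining = 296
after view 2 [x-axis, 32 of 64 cells solid] → remaining = 148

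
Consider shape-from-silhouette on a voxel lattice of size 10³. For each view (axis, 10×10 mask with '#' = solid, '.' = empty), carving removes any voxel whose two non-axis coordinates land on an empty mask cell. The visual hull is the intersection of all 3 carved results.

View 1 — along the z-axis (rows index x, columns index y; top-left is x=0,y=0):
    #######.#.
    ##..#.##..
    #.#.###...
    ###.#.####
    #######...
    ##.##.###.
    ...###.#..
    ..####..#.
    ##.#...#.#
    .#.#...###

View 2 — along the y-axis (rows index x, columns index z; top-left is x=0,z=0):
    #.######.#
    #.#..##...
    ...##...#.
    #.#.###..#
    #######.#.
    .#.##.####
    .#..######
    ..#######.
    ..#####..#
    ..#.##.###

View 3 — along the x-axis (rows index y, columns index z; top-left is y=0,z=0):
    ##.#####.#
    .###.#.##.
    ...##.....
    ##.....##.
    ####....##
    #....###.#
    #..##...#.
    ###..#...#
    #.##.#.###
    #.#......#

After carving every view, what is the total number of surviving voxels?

remaining voxels: 188

initial block: 10^3 = 1000
after view 1 [z-axis, 59 of 100 cells solid] → remaining = 590
after view 2 [y-axis, 62 of 100 cells solid] → remaining = 375
after view 3 [x-axis, 50 of 100 cells solid] → remaining = 188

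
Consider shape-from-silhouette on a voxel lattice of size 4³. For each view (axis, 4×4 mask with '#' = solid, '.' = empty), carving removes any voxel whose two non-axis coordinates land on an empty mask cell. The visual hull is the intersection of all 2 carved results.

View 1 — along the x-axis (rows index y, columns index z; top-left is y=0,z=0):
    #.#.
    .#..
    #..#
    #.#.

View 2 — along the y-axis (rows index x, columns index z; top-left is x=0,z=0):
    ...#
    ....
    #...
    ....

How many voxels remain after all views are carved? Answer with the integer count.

voxel count = 4

full grid |V| = 64
  1. axis=0 (YZ plane), |mask|=7  ⇒  voxels=28
  2. axis=1 (XZ plane), |mask|=2  ⇒  voxels=4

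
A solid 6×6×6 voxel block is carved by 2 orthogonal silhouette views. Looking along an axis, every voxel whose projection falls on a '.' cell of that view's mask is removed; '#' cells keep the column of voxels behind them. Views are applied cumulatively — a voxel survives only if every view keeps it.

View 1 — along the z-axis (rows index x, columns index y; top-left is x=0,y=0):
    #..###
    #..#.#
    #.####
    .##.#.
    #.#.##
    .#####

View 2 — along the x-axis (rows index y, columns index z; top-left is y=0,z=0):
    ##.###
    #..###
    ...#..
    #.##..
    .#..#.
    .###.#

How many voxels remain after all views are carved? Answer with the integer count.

remaining voxels: 74

start: 6×6×6 = 216 voxels
[1] z-view keeps 24 columns → grid now 144
[2] x-view keeps 19 columns → grid now 74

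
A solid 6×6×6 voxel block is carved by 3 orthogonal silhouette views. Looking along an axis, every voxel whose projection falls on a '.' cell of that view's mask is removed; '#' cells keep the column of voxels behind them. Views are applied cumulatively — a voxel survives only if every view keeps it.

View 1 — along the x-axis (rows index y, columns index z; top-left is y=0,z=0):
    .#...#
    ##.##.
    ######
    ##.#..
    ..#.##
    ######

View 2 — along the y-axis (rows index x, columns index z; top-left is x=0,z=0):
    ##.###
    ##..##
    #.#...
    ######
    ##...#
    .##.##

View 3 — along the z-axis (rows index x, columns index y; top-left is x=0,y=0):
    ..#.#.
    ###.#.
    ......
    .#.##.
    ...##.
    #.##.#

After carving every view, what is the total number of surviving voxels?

remaining voxels: 42

start: 6×6×6 = 216 voxels
[1] x-view keeps 24 columns → grid now 144
[2] y-view keeps 24 columns → grid now 98
[3] z-view keeps 15 columns → grid now 42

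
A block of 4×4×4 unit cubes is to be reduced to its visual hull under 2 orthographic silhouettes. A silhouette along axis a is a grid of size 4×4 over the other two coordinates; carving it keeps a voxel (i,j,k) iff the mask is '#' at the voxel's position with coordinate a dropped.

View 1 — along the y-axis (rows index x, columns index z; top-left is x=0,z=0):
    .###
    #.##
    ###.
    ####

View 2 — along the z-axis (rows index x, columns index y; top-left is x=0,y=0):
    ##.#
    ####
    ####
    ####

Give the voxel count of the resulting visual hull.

before carving: 64 voxels (4×4×4)
  1. axis=1 (XZ plane), |mask|=13  ⇒  voxels=52
  2. axis=2 (XY plane), |mask|=15  ⇒  voxels=49

remaining voxels: 49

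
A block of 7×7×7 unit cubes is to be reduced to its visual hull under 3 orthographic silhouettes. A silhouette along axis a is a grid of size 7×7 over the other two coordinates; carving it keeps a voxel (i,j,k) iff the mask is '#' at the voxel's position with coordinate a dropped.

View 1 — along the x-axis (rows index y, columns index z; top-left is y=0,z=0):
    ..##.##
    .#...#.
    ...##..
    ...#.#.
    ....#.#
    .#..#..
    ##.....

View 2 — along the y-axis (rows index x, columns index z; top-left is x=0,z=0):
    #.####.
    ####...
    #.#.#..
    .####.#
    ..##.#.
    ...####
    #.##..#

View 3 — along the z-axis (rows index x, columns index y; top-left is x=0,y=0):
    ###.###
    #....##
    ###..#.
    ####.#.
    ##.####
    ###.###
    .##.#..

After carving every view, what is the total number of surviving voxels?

43 voxels

full grid |V| = 343
after view 1 [x-axis, 16 of 49 cells solid] → remaining = 112
after view 2 [y-axis, 28 of 49 cells solid] → remaining = 61
after view 3 [z-axis, 33 of 49 cells solid] → remaining = 43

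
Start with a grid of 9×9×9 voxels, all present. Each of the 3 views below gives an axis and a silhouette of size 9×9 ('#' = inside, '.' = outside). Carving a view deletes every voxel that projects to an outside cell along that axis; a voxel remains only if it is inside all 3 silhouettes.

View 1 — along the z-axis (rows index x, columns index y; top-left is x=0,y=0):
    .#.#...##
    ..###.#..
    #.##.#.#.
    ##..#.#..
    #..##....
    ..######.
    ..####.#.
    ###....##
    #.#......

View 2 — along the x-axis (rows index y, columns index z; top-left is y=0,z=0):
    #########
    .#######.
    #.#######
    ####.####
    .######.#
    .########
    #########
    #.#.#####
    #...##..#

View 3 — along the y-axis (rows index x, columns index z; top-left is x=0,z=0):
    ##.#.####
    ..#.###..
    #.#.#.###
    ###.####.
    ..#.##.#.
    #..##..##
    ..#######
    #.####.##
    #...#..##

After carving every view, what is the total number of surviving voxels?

voxel count = 192

initial block: 9^3 = 729
after view 1 [z-axis, 38 of 81 cells solid] → remaining = 342
after view 2 [x-axis, 67 of 81 cells solid] → remaining = 291
after view 3 [y-axis, 51 of 81 cells solid] → remaining = 192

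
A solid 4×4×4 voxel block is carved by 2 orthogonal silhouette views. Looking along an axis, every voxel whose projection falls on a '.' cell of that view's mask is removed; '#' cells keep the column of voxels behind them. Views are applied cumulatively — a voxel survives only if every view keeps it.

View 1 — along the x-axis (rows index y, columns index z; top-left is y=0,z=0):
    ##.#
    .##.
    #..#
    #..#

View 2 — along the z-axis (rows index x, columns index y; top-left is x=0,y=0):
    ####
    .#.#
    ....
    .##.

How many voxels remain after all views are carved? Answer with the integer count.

|visual hull| = 17

before carving: 64 voxels (4×4×4)
  1. axis=0 (YZ plane), |mask|=9  ⇒  voxels=36
  2. axis=2 (XY plane), |mask|=8  ⇒  voxels=17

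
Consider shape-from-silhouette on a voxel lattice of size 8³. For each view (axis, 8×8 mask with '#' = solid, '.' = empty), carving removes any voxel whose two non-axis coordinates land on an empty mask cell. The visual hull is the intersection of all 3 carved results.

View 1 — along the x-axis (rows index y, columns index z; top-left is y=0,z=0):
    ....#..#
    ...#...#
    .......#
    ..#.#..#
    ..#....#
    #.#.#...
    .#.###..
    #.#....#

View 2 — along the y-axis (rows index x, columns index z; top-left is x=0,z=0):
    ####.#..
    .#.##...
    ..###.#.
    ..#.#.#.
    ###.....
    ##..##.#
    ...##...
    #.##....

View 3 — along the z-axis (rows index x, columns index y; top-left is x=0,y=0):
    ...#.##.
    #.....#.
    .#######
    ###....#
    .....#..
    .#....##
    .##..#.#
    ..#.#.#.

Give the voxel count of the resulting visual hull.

voxel count = 33

before carving: 512 voxels (8×8×8)
after view 1 [x-axis, 20 of 64 cells solid] → remaining = 160
after view 2 [y-axis, 28 of 64 cells solid] → remaining = 70
after view 3 [z-axis, 27 of 64 cells solid] → remaining = 33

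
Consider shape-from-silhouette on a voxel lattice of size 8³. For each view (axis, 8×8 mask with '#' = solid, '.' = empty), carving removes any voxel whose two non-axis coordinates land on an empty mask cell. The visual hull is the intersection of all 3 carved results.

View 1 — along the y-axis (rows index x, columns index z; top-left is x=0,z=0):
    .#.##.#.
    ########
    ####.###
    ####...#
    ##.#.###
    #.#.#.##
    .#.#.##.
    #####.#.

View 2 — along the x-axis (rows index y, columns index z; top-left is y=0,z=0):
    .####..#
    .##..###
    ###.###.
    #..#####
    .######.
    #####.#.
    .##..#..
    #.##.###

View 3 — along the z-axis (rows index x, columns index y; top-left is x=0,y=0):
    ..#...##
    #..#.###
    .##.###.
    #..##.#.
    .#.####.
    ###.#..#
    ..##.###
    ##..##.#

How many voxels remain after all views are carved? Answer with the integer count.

voxel count = 139

initial block: 8^3 = 512
V1 y: intersect with XZ mask (45 set) -- 360 left
V2 x: intersect with YZ mask (43 set) -- 242 left
V3 z: intersect with XY mask (37 set) -- 139 left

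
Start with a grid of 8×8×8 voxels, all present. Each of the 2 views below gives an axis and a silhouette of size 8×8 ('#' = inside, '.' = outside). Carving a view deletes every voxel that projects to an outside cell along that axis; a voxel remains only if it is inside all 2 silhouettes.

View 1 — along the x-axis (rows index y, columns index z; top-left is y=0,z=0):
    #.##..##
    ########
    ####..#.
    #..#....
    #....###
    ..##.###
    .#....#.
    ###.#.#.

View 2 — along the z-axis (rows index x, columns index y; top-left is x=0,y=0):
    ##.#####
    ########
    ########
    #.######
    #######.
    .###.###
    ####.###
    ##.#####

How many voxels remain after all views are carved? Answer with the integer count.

|visual hull| = 252

before carving: 512 voxels (8×8×8)
  1. axis=0 (YZ plane), |mask|=36  ⇒  voxels=288
  2. axis=2 (XY plane), |mask|=57  ⇒  voxels=252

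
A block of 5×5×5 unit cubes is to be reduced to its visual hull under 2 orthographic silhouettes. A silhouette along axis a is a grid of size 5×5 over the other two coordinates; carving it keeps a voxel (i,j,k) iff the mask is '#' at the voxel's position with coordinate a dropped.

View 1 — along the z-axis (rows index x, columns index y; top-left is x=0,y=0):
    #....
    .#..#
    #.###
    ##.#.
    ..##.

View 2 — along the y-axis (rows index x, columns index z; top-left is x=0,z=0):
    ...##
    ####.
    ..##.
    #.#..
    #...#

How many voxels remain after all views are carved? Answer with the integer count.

start: 5×5×5 = 125 voxels
after view 1 [z-axis, 12 of 25 cells solid] → remaining = 60
after view 2 [y-axis, 12 of 25 cells solid] → remaining = 28

|visual hull| = 28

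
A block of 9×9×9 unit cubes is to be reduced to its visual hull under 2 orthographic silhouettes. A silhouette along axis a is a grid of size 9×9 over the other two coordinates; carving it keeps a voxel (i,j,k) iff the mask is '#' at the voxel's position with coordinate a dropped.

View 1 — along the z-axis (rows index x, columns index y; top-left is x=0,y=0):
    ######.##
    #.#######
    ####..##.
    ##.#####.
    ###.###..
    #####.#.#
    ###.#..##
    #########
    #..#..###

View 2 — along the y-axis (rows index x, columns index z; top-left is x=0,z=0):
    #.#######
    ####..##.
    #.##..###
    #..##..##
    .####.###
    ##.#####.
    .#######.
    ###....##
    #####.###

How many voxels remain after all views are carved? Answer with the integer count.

before carving: 729 voxels (9×9×9)
[1] z-view keeps 62 columns → grid now 558
[2] y-view keeps 59 columns → grid now 401

voxel count = 401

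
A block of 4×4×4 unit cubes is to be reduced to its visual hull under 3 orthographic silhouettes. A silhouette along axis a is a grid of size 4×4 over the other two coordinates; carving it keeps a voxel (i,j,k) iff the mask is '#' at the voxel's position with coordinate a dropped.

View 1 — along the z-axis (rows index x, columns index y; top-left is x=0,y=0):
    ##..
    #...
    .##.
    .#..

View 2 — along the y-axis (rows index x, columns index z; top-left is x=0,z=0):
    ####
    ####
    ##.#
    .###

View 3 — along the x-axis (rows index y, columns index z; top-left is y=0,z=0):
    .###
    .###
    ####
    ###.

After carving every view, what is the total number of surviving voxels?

17 voxels

before carving: 64 voxels (4×4×4)
step 1: project along z, AND mask (6/16) → |grid| = 24
step 2: project along y, AND mask (14/16) → |grid| = 21
step 3: project along x, AND mask (13/16) → |grid| = 17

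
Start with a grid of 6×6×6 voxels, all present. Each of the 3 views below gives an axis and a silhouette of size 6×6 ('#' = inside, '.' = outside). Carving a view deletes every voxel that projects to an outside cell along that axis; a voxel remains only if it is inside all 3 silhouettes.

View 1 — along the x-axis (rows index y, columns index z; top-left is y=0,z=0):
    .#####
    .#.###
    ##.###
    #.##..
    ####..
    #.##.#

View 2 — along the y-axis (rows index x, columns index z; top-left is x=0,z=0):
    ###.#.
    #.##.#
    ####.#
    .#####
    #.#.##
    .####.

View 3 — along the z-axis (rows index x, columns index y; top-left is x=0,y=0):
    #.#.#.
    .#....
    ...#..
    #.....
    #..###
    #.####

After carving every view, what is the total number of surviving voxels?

before carving: 216 voxels (6×6×6)
  1. axis=0 (YZ plane), |mask|=25  ⇒  voxels=150
  2. axis=1 (XZ plane), |mask|=26  ⇒  voxels=108
  3. axis=2 (XY plane), |mask|=15  ⇒  voxels=43

|visual hull| = 43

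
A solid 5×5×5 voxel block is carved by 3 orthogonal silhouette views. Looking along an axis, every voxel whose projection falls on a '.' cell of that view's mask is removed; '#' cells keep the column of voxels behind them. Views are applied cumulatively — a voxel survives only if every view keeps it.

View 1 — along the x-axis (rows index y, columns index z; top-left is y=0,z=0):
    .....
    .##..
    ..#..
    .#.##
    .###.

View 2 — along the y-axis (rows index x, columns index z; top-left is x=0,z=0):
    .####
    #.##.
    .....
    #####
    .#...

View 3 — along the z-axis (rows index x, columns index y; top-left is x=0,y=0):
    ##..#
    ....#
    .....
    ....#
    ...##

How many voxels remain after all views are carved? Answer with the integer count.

remaining voxels: 12

initial block: 5^3 = 125
carve view 1 (along x, YZ-mask fill 9/25): 45 voxels remain
carve view 2 (along y, XZ-mask fill 13/25): 26 voxels remain
carve view 3 (along z, XY-mask fill 7/25): 12 voxels remain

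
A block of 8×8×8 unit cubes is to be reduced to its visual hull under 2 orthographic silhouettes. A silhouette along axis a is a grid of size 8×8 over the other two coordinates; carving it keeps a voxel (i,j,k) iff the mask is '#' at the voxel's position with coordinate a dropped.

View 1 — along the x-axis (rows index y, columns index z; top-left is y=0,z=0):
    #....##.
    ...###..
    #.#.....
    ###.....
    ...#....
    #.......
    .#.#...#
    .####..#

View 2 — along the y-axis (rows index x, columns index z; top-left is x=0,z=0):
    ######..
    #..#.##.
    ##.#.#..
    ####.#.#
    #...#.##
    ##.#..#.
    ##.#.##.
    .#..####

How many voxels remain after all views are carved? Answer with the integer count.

before carving: 512 voxels (8×8×8)
[1] x-view keeps 21 columns → grid now 168
[2] y-view keeps 38 columns → grid now 105

voxel count = 105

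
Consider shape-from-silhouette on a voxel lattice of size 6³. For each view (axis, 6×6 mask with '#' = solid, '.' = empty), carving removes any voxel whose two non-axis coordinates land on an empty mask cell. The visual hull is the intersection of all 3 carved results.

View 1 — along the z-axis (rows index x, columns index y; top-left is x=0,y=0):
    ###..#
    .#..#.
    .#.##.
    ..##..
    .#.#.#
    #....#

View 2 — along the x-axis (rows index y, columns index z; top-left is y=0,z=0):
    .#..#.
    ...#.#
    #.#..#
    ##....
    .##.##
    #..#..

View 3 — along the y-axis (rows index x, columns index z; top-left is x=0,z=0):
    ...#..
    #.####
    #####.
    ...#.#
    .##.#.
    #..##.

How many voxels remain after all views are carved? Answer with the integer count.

|visual hull| = 18

initial block: 6^3 = 216
carve view 1 (along z, XY-mask fill 16/36): 96 voxels remain
carve view 2 (along x, YZ-mask fill 15/36): 38 voxels remain
carve view 3 (along y, XZ-mask fill 19/36): 18 voxels remain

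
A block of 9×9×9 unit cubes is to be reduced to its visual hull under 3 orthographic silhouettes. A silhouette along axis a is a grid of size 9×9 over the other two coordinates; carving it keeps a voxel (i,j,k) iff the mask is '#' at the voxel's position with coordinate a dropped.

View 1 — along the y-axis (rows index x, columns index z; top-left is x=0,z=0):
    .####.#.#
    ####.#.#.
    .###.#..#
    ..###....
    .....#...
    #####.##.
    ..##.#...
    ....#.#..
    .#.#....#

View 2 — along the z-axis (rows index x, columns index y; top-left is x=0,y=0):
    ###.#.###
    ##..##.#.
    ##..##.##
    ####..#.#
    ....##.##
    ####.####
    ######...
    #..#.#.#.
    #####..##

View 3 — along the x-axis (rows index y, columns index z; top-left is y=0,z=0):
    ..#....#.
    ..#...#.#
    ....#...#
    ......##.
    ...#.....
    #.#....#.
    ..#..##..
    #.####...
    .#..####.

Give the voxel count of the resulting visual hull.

remaining voxels: 74

before carving: 729 voxels (9×9×9)
after view 1 [y-axis, 36 of 81 cells solid] → remaining = 324
after view 2 [z-axis, 53 of 81 cells solid] → remaining = 227
after view 3 [x-axis, 26 of 81 cells solid] → remaining = 74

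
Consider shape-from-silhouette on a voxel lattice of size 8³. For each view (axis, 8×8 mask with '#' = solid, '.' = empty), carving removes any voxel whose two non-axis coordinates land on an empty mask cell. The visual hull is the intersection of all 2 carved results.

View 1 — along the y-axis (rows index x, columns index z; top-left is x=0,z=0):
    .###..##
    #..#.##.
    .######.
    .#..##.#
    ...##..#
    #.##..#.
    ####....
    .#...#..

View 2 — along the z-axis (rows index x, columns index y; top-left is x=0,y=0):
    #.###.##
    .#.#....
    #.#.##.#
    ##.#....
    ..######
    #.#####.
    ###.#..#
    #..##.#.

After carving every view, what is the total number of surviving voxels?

150 voxels

full grid |V| = 512
  1. axis=1 (XZ plane), |mask|=32  ⇒  voxels=256
  2. axis=2 (XY plane), |mask|=37  ⇒  voxels=150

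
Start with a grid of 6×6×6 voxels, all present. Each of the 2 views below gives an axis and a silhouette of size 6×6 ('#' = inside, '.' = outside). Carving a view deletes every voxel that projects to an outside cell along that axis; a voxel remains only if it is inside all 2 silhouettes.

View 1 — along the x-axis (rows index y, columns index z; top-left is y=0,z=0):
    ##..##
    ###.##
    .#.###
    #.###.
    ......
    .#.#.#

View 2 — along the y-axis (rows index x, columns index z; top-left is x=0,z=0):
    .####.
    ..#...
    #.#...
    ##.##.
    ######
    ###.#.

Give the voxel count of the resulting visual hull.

67 voxels

full grid |V| = 216
carve view 1 (along x, YZ-mask fill 20/36): 120 voxels remain
carve view 2 (along y, XZ-mask fill 21/36): 67 voxels remain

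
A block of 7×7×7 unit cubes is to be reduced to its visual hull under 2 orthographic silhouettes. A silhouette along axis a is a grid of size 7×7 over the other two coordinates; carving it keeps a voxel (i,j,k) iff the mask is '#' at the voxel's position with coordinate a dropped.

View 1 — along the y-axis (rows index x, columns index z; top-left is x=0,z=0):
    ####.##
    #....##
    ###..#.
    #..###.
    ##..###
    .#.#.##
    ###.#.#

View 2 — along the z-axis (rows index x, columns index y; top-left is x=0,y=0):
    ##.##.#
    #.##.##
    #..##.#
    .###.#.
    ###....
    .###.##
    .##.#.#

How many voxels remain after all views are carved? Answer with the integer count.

before carving: 343 voxels (7×7×7)
[1] y-view keeps 31 columns → grid now 217
[2] z-view keeps 30 columns → grid now 132

remaining voxels: 132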